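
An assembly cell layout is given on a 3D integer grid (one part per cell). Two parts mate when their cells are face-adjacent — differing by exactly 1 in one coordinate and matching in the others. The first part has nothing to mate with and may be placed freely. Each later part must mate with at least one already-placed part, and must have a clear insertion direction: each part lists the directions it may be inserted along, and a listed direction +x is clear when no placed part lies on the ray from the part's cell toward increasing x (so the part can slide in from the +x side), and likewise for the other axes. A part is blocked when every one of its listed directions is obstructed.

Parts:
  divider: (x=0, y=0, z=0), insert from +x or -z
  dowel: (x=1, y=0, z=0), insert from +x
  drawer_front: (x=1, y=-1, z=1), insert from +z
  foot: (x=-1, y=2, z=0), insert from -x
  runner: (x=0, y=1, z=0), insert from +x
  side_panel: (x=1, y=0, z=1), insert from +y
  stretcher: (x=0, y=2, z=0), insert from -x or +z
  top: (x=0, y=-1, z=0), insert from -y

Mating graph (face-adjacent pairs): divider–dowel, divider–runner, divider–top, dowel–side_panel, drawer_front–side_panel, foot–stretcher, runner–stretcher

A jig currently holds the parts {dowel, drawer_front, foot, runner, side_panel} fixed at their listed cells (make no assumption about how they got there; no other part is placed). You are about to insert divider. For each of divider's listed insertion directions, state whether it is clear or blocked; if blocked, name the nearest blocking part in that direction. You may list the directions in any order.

+x: blocked by dowel; -z: clear

+x: nearest on ray is dowel@(1, 0, 0) ⇒ blocked
-z: ray from divider(0, 0, 0) has no placed part ⇒ clear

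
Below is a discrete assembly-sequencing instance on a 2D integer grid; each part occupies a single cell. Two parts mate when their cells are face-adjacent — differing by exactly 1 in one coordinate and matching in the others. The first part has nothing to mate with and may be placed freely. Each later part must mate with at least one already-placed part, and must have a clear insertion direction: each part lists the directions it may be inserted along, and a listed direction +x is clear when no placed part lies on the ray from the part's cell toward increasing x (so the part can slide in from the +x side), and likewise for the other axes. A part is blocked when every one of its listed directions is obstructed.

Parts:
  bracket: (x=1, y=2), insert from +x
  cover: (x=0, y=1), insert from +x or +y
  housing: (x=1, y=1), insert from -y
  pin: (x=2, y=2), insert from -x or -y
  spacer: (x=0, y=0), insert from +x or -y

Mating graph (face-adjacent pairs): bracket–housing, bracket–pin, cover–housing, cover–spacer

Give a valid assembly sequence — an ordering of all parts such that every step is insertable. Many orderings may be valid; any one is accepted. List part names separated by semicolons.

housing; cover; spacer; bracket; pin

1. housing@(1, 1) [-y clear] — {housing}
2. cover@(0, 1) [+y clear] — {cover, housing}
3. spacer@(0, 0) [+x clear] — {cover, housing, spacer}
4. bracket@(1, 2) [+x clear] — {bracket, cover, housing, spacer}
5. pin@(2, 2) [-y clear] — {bracket, cover, housing, pin, spacer}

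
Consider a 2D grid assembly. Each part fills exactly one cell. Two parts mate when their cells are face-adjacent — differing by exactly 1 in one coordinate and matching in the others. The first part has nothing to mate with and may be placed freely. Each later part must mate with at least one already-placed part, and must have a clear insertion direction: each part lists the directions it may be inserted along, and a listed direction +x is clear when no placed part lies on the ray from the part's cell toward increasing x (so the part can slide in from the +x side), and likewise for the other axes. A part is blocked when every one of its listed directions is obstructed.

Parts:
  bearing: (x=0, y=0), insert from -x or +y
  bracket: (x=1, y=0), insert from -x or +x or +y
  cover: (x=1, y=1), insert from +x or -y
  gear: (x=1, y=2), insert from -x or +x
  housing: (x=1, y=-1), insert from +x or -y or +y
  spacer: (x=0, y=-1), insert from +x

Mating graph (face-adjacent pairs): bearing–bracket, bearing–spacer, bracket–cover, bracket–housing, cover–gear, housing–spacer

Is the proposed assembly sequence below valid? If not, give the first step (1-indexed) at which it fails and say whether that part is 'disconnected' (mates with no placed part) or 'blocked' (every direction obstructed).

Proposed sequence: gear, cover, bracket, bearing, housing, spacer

1. gear@(1, 2) [-x clear] — {gear}
2. cover@(1, 1) [+x clear] — {cover, gear}
3. bracket@(1, 0) [-x clear] — {bracket, cover, gear}
4. bearing@(0, 0) [-x clear] — {bearing, bracket, cover, gear}
5. housing@(1, -1) [+x clear] — {bearing, bracket, cover, gear, housing}
6. spacer@(0, -1) — +x all obstructed ⇒ blocked

Invalid at step 6 (blocked)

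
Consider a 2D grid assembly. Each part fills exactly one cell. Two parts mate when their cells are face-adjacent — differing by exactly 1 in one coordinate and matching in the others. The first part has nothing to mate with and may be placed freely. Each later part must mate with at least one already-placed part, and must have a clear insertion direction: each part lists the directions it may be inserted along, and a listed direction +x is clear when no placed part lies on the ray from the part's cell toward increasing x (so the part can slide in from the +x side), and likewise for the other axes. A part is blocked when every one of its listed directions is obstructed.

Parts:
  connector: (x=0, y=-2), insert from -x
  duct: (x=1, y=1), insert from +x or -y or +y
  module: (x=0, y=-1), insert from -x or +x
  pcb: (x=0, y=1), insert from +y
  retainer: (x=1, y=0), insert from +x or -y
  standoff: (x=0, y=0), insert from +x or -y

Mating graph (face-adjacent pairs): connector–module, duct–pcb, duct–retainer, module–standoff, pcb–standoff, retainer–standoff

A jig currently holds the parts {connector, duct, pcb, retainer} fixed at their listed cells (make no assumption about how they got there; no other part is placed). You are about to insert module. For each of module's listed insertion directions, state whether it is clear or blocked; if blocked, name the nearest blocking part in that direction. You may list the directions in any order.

+x: clear; -x: clear

-x: ray from module(0, -1) has no placed part ⇒ clear
+x: ray from module(0, -1) has no placed part ⇒ clear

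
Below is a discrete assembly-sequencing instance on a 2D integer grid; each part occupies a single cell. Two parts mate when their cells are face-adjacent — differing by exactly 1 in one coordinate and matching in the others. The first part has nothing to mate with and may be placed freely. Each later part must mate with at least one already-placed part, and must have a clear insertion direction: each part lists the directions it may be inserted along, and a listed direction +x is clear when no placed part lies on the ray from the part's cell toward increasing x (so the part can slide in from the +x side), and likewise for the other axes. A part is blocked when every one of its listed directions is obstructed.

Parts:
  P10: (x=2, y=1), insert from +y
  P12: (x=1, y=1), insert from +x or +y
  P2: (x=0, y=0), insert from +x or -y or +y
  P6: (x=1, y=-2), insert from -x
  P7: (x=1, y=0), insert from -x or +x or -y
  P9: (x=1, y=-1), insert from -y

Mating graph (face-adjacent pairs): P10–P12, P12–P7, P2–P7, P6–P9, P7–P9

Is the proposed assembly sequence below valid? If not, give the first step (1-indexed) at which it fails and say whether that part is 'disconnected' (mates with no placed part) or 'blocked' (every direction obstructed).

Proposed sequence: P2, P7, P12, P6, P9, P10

1. P2@(0, 0) [+x clear] — {P2}
2. P7@(1, 0) [+x clear] — {P2, P7}
3. P12@(1, 1) [+x clear] — {P12, P2, P7}
4. P6@(1, -2) — no placed neighbour ⇒ disconnected

Invalid at step 4 (disconnected)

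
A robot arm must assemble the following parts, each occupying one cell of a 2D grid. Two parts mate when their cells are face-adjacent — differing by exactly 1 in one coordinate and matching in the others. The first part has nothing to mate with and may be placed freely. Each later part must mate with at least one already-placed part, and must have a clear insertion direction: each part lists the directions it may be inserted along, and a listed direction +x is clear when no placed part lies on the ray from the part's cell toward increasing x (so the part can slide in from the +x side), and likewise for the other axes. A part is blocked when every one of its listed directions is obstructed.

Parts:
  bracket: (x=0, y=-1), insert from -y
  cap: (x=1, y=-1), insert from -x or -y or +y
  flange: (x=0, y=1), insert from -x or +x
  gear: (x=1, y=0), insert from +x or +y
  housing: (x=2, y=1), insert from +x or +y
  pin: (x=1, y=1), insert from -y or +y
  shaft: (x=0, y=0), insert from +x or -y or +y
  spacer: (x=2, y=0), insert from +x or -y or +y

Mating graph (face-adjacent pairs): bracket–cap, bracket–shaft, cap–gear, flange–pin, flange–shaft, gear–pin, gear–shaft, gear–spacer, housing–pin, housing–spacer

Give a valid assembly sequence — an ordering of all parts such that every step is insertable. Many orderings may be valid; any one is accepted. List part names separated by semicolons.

cap; gear; shaft; flange; spacer; pin; housing; bracket

1. cap@(1, -1) [-x clear] — {cap}
2. gear@(1, 0) [+x clear] — {cap, gear}
3. shaft@(0, 0) [-y clear] — {cap, gear, shaft}
4. flange@(0, 1) [-x clear] — {cap, flange, gear, shaft}
5. spacer@(2, 0) [+x clear] — {cap, flange, gear, shaft, spacer}
6. pin@(1, 1) [+y clear] — {cap, flange, gear, pin, shaft, spacer}
7. housing@(2, 1) [+x clear] — {cap, flange, gear, housing, pin, shaft, spacer}
8. bracket@(0, -1) [-y clear] — {bracket, cap, flange, gear, housing, pin, shaft, spacer}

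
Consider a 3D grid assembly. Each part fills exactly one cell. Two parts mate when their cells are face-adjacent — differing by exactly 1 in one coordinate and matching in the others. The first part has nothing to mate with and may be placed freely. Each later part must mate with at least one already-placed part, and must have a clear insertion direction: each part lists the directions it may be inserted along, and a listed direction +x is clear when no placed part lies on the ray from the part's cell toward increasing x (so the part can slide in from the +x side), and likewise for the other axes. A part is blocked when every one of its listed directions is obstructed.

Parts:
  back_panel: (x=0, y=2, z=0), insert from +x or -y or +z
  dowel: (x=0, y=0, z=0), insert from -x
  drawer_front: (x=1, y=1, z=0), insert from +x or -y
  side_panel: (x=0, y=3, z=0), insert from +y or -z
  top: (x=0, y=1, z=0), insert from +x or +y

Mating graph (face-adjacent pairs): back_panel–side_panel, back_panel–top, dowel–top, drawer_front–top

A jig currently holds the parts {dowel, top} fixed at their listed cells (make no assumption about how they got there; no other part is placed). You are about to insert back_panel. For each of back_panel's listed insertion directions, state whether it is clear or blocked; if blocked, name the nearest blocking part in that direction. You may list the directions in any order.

+x: clear; +z: clear; -y: blocked by top

+x: ray from back_panel(0, 2, 0) has no placed part ⇒ clear
-y: nearest on ray is top@(0, 1, 0) ⇒ blocked
+z: ray from back_panel(0, 2, 0) has no placed part ⇒ clear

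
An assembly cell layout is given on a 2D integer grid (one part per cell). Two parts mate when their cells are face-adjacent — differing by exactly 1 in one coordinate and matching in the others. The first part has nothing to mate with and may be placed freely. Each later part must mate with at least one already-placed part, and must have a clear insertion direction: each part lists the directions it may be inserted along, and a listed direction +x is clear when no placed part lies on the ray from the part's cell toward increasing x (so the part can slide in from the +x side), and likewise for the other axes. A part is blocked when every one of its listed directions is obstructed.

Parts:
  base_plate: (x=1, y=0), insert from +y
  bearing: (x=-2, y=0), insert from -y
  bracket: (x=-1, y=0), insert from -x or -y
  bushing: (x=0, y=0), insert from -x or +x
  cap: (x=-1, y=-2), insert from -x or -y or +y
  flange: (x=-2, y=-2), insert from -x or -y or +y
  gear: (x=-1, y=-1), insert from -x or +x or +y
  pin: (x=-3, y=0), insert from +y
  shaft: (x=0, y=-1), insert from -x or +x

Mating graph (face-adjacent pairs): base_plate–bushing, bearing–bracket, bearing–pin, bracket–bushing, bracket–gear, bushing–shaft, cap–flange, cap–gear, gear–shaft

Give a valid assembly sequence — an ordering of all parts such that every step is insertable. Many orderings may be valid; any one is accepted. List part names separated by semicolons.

bearing; bracket; gear; pin; shaft; bushing; cap; flange; base_plate

1. bearing@(-2, 0) [-y clear] — {bearing}
2. bracket@(-1, 0) [-y clear] — {bearing, bracket}
3. gear@(-1, -1) [-x clear] — {bearing, bracket, gear}
4. pin@(-3, 0) [+y clear] — {bearing, bracket, gear, pin}
5. shaft@(0, -1) [+x clear] — {bearing, bracket, gear, pin, shaft}
6. bushing@(0, 0) [+x clear] — {bearing, bracket, bushing, gear, pin, shaft}
7. cap@(-1, -2) [-x clear] — {bearing, bracket, bushing, cap, gear, pin, shaft}
8. flange@(-2, -2) [-x clear] — {bearing, bracket, bushing, cap, flange, gear, pin, shaft}
9. base_plate@(1, 0) [+y clear] — {base_plate, bearing, bracket, bushing, cap, flange, gear, pin, shaft}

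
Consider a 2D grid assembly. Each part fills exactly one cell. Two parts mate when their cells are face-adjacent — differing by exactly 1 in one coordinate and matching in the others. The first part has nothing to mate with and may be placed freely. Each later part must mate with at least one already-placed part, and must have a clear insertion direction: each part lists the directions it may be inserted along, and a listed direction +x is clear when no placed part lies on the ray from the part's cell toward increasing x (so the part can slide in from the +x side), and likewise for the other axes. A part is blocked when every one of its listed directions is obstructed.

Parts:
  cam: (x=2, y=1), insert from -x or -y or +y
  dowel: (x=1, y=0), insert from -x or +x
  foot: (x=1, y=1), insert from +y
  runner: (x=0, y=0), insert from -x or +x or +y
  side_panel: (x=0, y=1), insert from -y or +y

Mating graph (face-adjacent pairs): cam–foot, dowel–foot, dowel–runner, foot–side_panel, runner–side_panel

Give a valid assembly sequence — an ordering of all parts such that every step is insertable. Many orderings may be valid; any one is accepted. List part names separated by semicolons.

1. side_panel@(0, 1) [-y clear] — {side_panel}
2. foot@(1, 1) [+y clear] — {foot, side_panel}
3. dowel@(1, 0) [-x clear] — {dowel, foot, side_panel}
4. runner@(0, 0) [-x clear] — {dowel, foot, runner, side_panel}
5. cam@(2, 1) [-y clear] — {cam, dowel, foot, runner, side_panel}

side_panel; foot; dowel; runner; cam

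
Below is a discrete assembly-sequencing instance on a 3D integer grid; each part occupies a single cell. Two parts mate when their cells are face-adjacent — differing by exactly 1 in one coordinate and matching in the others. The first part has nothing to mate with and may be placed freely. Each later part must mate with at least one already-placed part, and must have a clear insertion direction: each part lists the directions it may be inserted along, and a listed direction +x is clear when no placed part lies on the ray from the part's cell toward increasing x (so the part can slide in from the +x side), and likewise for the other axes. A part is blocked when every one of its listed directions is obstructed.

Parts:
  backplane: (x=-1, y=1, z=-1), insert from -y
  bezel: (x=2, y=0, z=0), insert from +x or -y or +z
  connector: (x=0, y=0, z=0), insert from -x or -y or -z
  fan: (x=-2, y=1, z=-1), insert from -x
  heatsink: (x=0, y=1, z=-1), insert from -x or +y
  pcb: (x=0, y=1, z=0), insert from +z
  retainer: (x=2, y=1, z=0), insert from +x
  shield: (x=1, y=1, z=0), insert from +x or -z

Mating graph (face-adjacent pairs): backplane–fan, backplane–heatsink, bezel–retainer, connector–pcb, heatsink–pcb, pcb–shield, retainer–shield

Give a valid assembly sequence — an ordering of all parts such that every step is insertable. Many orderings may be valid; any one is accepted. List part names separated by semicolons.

1. pcb@(0, 1, 0) [+z clear] — {pcb}
2. connector@(0, 0, 0) [-x clear] — {connector, pcb}
3. heatsink@(0, 1, -1) [-x clear] — {connector, heatsink, pcb}
4. shield@(1, 1, 0) [+x clear] — {connector, heatsink, pcb, shield}
5. retainer@(2, 1, 0) [+x clear] — {connector, heatsink, pcb, retainer, shield}
6. backplane@(-1, 1, -1) [-y clear] — {backplane, connector, heatsink, pcb, retainer, shield}
7. fan@(-2, 1, -1) [-x clear] — {backplane, connector, fan, heatsink, pcb, retainer, shield}
8. bezel@(2, 0, 0) [+x clear] — {backplane, bezel, connector, fan, heatsink, pcb, retainer, shield}

pcb; connector; heatsink; shield; retainer; backplane; fan; bezel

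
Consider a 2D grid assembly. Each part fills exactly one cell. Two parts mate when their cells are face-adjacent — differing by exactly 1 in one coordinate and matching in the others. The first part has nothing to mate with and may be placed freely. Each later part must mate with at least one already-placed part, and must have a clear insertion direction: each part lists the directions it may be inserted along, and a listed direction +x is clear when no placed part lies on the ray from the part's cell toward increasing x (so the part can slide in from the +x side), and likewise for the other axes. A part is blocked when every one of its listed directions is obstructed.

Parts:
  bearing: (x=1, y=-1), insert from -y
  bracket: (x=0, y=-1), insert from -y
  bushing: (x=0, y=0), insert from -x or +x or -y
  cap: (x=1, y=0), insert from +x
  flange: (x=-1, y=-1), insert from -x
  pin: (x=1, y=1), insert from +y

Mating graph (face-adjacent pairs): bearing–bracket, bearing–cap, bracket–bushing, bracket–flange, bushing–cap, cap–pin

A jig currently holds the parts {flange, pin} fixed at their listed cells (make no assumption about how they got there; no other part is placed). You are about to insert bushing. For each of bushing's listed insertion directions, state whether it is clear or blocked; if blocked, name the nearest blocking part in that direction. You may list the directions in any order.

+x: clear; -x: clear; -y: clear

-x: ray from bushing(0, 0) has no placed part ⇒ clear
+x: ray from bushing(0, 0) has no placed part ⇒ clear
-y: ray from bushing(0, 0) has no placed part ⇒ clear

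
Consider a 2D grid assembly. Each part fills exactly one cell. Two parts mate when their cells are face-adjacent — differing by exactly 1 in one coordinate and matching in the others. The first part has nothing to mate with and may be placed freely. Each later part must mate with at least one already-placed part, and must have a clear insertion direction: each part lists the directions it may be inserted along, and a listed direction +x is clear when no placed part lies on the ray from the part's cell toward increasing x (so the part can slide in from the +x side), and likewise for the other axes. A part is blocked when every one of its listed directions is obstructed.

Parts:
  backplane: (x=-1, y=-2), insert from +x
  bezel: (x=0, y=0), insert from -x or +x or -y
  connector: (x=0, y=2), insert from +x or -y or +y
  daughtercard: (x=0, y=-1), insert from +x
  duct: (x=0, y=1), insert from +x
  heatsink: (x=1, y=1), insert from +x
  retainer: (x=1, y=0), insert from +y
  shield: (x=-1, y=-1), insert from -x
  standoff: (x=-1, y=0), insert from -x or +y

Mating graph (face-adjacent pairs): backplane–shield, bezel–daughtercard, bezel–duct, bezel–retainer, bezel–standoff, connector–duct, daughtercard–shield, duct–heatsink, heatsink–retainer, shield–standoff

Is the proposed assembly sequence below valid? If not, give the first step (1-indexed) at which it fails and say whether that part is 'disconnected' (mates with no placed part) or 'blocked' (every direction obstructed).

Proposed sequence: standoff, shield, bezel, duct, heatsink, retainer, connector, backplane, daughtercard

1. standoff@(-1, 0) [-x clear] — {standoff}
2. shield@(-1, -1) [-x clear] — {shield, standoff}
3. bezel@(0, 0) [+x clear] — {bezel, shield, standoff}
4. duct@(0, 1) [+x clear] — {bezel, duct, shield, standoff}
5. heatsink@(1, 1) [+x clear] — {bezel, duct, heatsink, shield, standoff}
6. retainer@(1, 0) — +y all obstructed ⇒ blocked

Invalid at step 6 (blocked)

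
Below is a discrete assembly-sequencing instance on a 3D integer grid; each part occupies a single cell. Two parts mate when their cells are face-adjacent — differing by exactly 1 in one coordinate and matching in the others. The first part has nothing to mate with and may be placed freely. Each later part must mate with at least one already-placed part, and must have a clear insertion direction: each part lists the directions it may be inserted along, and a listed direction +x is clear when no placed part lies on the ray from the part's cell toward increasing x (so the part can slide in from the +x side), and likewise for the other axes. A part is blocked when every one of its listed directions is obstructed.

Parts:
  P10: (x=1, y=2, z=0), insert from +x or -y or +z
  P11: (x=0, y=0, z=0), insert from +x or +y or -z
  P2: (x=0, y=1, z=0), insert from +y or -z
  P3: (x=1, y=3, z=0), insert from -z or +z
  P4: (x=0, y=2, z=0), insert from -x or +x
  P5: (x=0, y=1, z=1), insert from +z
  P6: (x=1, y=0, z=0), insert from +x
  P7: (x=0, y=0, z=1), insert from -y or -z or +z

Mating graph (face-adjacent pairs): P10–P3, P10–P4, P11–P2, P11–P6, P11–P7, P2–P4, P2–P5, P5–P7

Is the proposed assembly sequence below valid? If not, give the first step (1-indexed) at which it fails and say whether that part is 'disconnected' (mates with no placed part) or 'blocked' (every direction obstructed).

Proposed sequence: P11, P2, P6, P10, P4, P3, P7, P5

1. P11@(0, 0, 0) [+x clear] — {P11}
2. P2@(0, 1, 0) [+y clear] — {P11, P2}
3. P6@(1, 0, 0) [+x clear] — {P11, P2, P6}
4. P10@(1, 2, 0) — no placed neighbour ⇒ disconnected

Invalid at step 4 (disconnected)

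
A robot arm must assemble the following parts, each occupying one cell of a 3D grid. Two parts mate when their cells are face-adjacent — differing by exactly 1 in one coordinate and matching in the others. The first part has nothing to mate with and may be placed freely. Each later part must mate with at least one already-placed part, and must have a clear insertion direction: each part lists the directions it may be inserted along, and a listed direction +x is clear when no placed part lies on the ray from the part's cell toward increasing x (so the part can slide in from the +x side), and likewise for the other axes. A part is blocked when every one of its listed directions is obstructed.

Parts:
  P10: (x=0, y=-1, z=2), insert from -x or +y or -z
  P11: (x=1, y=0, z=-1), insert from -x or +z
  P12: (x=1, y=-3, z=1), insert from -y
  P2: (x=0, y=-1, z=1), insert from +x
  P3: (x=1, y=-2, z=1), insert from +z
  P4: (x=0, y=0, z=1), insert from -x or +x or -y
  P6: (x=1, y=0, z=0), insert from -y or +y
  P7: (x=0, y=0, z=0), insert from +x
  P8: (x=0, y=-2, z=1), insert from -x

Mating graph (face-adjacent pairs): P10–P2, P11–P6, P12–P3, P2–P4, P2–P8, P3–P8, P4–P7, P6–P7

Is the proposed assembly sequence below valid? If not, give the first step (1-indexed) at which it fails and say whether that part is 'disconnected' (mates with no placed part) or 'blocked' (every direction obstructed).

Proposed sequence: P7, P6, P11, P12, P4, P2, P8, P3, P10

Invalid at step 4 (disconnected)

1. P7@(0, 0, 0) [+x clear] — {P7}
2. P6@(1, 0, 0) [-y clear] — {P6, P7}
3. P11@(1, 0, -1) [-x clear] — {P11, P6, P7}
4. P12@(1, -3, 1) — no placed neighbour ⇒ disconnected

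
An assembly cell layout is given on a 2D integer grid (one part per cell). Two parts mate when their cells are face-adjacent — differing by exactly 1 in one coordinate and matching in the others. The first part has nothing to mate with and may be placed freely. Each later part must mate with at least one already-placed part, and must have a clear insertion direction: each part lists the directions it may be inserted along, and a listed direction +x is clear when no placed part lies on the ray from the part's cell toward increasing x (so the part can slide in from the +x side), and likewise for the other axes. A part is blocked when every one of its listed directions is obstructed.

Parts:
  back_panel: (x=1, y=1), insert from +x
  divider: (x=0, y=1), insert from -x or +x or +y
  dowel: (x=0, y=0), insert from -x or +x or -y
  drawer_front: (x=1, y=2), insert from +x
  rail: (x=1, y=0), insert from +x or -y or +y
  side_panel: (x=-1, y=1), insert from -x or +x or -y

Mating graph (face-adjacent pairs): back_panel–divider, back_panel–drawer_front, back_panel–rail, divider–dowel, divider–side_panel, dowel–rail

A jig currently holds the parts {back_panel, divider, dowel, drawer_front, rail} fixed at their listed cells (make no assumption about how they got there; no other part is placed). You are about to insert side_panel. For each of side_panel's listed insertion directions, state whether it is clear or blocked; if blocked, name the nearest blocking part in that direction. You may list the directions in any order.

+x: blocked by divider; -x: clear; -y: clear

-x: ray from side_panel(-1, 1) has no placed part ⇒ clear
+x: nearest on ray is divider@(0, 1) ⇒ blocked
-y: ray from side_panel(-1, 1) has no placed part ⇒ clear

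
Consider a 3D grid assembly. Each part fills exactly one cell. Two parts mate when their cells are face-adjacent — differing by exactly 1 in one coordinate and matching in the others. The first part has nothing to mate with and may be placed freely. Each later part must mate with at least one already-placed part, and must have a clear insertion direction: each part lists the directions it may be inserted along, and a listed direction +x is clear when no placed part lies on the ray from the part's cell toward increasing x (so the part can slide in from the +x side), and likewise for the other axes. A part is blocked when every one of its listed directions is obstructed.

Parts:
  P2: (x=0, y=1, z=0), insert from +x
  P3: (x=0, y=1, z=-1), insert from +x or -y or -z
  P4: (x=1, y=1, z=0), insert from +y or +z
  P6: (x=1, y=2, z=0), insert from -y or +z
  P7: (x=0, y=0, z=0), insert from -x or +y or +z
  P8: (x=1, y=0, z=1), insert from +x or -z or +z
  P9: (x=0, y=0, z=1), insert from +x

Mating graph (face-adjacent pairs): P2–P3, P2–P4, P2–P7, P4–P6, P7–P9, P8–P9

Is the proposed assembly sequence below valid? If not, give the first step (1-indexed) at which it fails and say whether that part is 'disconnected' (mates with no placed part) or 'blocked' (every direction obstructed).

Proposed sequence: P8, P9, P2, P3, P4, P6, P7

1. P8@(1, 0, 1) [+x clear] — {P8}
2. P9@(0, 0, 1) — +x all obstructed ⇒ blocked

Invalid at step 2 (blocked)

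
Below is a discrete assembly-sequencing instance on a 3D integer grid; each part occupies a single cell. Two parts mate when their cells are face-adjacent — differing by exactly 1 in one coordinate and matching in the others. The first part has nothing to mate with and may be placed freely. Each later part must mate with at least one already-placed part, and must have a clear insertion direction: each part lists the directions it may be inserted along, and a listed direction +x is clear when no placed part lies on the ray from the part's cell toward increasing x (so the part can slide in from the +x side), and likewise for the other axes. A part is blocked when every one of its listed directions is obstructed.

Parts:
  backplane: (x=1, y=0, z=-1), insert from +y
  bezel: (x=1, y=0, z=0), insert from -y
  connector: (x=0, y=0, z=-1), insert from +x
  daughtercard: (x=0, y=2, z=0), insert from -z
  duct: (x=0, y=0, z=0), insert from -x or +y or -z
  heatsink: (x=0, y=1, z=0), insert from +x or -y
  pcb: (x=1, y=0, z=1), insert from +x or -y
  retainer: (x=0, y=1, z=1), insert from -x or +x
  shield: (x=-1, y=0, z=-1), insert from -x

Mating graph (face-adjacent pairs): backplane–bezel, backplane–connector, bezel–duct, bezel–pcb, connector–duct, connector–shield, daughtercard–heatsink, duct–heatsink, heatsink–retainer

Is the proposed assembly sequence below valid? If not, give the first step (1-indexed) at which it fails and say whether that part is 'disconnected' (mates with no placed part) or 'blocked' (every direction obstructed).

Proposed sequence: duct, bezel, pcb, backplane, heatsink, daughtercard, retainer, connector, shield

1. duct@(0, 0, 0) [-x clear] — {duct}
2. bezel@(1, 0, 0) [-y clear] — {bezel, duct}
3. pcb@(1, 0, 1) [+x clear] — {bezel, duct, pcb}
4. backplane@(1, 0, -1) [+y clear] — {backplane, bezel, duct, pcb}
5. heatsink@(0, 1, 0) [+x clear] — {backplane, bezel, duct, heatsink, pcb}
6. daughtercard@(0, 2, 0) [-z clear] — {backplane, bezel, daughtercard, duct, heatsink, pcb}
7. retainer@(0, 1, 1) [-x clear] — {backplane, bezel, daughtercard, duct, heatsink, pcb, retainer}
8. connector@(0, 0, -1) — +x all obstructed ⇒ blocked

Invalid at step 8 (blocked)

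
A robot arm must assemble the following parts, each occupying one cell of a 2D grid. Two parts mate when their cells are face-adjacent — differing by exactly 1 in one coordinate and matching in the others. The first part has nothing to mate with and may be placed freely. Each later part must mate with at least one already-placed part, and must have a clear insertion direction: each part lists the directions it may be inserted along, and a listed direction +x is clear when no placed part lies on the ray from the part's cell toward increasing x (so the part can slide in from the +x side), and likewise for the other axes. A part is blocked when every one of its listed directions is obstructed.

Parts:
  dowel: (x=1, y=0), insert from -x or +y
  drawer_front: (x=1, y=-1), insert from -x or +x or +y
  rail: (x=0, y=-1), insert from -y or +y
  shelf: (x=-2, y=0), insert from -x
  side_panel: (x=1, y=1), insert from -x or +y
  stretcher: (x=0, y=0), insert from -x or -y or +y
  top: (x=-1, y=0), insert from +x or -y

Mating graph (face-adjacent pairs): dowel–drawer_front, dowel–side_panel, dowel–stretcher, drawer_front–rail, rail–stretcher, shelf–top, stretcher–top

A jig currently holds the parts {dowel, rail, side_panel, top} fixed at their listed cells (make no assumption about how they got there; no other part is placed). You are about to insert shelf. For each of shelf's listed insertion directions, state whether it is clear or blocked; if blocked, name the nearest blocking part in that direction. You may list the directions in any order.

-x: ray from shelf(-2, 0) has no placed part ⇒ clear

-x: clear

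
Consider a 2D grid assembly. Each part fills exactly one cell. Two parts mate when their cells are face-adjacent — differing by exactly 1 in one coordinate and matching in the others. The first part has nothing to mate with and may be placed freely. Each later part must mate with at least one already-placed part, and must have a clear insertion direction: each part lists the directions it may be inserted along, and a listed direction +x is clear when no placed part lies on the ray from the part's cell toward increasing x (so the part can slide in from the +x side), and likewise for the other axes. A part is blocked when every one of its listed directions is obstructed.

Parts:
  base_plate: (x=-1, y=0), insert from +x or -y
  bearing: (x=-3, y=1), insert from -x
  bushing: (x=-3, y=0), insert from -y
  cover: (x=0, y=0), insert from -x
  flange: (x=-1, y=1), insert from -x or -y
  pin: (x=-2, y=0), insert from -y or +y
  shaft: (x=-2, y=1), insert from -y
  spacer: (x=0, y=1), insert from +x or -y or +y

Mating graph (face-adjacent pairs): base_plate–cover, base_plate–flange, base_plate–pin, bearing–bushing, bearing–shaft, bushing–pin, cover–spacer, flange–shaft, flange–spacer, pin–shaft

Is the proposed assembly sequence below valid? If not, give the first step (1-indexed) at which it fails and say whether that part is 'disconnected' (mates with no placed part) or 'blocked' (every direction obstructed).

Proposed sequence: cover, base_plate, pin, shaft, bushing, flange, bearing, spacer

1. cover@(0, 0) [-x clear] — {cover}
2. base_plate@(-1, 0) [-y clear] — {base_plate, cover}
3. pin@(-2, 0) [-y clear] — {base_plate, cover, pin}
4. shaft@(-2, 1) — -y all obstructed ⇒ blocked

Invalid at step 4 (blocked)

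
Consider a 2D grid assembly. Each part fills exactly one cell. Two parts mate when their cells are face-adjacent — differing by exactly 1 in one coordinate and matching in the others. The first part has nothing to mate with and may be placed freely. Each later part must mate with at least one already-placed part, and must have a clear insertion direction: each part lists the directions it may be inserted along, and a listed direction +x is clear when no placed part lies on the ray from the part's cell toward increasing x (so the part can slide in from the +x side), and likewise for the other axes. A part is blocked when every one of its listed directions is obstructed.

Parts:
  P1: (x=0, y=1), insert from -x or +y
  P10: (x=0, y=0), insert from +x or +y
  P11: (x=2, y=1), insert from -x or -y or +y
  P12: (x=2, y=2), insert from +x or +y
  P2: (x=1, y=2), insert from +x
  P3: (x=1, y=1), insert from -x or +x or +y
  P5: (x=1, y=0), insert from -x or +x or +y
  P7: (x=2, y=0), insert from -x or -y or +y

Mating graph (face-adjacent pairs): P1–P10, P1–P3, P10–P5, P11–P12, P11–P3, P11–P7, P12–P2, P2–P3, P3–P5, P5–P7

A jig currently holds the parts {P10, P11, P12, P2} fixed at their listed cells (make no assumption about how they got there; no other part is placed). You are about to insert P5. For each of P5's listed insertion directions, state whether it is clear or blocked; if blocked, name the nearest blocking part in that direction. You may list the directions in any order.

+x: clear; +y: blocked by P2; -x: blocked by P10

-x: nearest on ray is P10@(0, 0) ⇒ blocked
+x: ray from P5(1, 0) has no placed part ⇒ clear
+y: nearest on ray is P2@(1, 2) ⇒ blocked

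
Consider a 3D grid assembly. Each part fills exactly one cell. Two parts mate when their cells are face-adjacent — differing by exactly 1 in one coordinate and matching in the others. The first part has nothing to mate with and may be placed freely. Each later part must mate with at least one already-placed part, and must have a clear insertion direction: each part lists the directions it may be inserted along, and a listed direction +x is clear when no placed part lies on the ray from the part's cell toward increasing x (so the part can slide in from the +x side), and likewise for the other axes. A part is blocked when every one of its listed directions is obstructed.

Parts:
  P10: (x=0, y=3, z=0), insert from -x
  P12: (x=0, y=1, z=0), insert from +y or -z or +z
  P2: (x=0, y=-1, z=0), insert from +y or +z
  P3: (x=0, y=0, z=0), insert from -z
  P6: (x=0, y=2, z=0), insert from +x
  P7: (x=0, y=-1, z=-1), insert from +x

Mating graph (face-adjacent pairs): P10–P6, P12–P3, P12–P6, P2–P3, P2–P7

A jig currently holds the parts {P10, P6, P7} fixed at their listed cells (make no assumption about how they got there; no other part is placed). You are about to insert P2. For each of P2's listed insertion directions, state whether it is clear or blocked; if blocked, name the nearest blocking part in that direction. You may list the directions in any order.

+y: nearest on ray is P6@(0, 2, 0) ⇒ blocked
+z: ray from P2(0, -1, 0) has no placed part ⇒ clear

+y: blocked by P6; +z: clear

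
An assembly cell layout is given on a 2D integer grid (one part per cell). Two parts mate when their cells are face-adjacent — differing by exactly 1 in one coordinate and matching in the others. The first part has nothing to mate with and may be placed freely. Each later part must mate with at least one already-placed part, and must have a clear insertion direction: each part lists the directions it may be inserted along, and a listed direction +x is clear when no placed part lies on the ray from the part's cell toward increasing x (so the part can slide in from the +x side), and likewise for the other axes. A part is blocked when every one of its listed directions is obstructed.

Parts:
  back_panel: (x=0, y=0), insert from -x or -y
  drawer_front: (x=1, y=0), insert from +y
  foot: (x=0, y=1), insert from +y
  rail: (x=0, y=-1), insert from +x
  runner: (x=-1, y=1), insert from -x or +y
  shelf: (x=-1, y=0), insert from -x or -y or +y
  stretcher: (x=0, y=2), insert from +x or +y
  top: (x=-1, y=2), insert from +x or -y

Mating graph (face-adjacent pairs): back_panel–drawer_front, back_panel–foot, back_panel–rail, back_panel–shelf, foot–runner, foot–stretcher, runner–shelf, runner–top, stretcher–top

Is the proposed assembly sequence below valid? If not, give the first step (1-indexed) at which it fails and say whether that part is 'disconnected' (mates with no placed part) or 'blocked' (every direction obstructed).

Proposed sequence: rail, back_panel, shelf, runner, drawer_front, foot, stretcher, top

1. rail@(0, -1) [+x clear] — {rail}
2. back_panel@(0, 0) [-x clear] — {back_panel, rail}
3. shelf@(-1, 0) [-x clear] — {back_panel, rail, shelf}
4. runner@(-1, 1) [-x clear] — {back_panel, rail, runner, shelf}
5. drawer_front@(1, 0) [+y clear] — {back_panel, drawer_front, rail, runner, shelf}
6. foot@(0, 1) [+y clear] — {back_panel, drawer_front, foot, rail, runner, shelf}
7. stretcher@(0, 2) [+x clear] — {back_panel, drawer_front, foot, rail, runner, shelf, stretcher}
8. top@(-1, 2) — +x/-y all obstructed ⇒ blocked

Invalid at step 8 (blocked)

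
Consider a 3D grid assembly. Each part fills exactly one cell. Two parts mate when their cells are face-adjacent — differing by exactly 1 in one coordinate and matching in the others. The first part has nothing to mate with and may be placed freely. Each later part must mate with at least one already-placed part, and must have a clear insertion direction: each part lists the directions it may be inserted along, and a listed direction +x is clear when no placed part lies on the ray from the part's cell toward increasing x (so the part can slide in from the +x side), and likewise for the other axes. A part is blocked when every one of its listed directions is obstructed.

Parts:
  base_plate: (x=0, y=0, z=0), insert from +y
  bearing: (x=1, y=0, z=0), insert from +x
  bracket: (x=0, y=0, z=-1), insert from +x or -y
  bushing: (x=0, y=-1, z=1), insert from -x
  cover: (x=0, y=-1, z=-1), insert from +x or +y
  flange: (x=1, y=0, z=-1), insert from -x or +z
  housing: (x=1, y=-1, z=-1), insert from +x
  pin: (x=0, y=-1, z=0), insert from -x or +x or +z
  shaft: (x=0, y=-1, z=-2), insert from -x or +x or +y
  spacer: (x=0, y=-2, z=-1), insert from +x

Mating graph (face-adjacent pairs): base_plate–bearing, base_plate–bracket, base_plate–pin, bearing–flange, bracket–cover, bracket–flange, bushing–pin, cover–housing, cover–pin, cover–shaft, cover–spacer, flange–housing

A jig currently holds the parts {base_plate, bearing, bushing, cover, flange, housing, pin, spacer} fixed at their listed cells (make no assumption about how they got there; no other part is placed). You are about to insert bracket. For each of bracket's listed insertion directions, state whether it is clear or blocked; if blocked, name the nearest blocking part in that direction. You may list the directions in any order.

+x: blocked by flange; -y: blocked by cover

+x: nearest on ray is flange@(1, 0, -1) ⇒ blocked
-y: nearest on ray is cover@(0, -1, -1) ⇒ blocked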